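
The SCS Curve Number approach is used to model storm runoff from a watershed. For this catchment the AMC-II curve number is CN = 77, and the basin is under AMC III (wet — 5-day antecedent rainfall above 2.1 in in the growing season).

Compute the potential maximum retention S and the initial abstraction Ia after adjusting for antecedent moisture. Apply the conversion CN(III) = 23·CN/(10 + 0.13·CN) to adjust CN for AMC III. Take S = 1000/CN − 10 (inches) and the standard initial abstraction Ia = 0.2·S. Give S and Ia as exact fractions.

S = 100/77 in ≈ 1.299 in; Ia = 20/77 in ≈ 0.260 in

Wet (AMC III): CN(III) = 23·77/(10 + 0.13·77) = 1771/(2001/100) = 7700/87 ≈ 88.506
Max retention: S = 1000/(7700/87) − 10 = 100/77 in (≈ 1.299 in)
Ia = 0.2·(100/77) = 20/77 in ≈ 0.260 in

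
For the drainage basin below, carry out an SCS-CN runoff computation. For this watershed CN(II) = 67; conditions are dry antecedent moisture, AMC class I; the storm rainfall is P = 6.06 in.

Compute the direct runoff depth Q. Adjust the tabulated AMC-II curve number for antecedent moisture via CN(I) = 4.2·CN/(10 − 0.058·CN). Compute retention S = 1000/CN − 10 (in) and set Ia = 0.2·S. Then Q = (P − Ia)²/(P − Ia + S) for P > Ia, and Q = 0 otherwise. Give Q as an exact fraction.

Q = 7587629449/8491409150 in ≈ 0.894 in

Adjust CN=67 to AMC I: 4.2·67/(10 − 0.058·67) → (1407/5) ÷ (3057/500) = 46900/1019 ≈ 46.026
S = 1000/(46900/1019) − 10 = 5500/469 in ≈ 11.727 in
Initial abstraction Ia = S/5 = (5500/469)/5 = 1100/469 ≈ 2.345 in
P − Ia = 6.060 − 2.345 = 87107/23450 ≈ 3.715 in (> 0, runoff occurs)
Runoff Q = (P−Ia)²/(P−Ia+S) = (3.715)²/(3.715+11.727) = 7587629449/8491409150 ≈ 0.894 in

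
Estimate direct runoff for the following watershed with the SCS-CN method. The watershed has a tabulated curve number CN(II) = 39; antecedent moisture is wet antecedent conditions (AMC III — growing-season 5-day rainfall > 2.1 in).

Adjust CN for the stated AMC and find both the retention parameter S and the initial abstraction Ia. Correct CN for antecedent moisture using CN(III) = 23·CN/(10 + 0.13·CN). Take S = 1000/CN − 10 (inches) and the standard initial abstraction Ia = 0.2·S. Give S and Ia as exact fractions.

CN(III) from CN(II)=39: (23·39)/(10 + 0.13·39) = 89700/1507 ≈ 59.522
Max retention: S = 1000/(89700/1507) − 10 = 6100/897 in (≈ 6.800 in)
Initial abstraction Ia = S/5 = (6100/897)/5 = 1220/897 ≈ 1.360 in

S = 6100/897 in ≈ 6.800 in; Ia = 1220/897 in ≈ 1.360 in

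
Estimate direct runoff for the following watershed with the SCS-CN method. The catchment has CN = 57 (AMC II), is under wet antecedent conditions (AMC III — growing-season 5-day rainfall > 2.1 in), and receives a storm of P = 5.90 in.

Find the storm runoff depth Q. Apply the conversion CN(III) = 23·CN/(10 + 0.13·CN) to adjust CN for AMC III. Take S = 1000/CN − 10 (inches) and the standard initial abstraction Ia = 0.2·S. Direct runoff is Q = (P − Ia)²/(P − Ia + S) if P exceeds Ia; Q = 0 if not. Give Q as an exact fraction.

Wet (AMC III): CN(III) = 23·57/(10 + 0.13·57) = 1311/(1741/100) = 131100/1741 ≈ 75.302
S = 1000/(131100/1741) − 10 = 4300/1311 in ≈ 3.280 in
Ia = 0.2S: 0.2·3.280 = 0.656 in (exactly 860/1311)
Since P=5.900 > Ia=0.656: effective rainfall P−Ia = 68749/13110 in
Q = (68749/13110)²/((68749/13110) + 4300/1311) = (4726425001/171872100)/(111749/13110) = 4726425001/1465029390 in ≈ 3.226 in

Q = 4726425001/1465029390 in ≈ 3.226 in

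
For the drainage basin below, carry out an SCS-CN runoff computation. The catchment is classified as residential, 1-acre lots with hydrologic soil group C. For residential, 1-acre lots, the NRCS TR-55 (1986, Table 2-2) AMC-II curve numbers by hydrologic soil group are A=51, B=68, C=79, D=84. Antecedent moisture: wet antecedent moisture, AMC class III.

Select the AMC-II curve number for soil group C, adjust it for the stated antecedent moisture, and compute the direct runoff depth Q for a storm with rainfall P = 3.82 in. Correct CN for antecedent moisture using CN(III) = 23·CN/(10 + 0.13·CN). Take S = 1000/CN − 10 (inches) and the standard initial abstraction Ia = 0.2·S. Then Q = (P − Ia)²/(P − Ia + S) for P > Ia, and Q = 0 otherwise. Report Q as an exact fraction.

NRCS table: residential, 1-acre lots, soil group C → CN(II) = 79
Adjust CN=79 to AMC III: 23·79/(10 + 0.13·79) → 1817 ÷ (2027/100) = 181700/2027 ≈ 89.640
Retention S: 1000/CN − 10 with CN=89.640 → S = 2100/1817 ≈ 1.156 in
Initial abstraction Ia = S/5 = (2100/1817)/5 = 420/1817 ≈ 0.231 in
Since P=3.820 > Ia=0.231: effective rainfall P−Ia = 326047/90850 in
Runoff Q = (P−Ia)²/(P−Ia+S) = (3.589)²/(3.589+1.156) = 106306646209/39160619950 ≈ 2.715 in

Q = 106306646209/39160619950 in ≈ 2.715 in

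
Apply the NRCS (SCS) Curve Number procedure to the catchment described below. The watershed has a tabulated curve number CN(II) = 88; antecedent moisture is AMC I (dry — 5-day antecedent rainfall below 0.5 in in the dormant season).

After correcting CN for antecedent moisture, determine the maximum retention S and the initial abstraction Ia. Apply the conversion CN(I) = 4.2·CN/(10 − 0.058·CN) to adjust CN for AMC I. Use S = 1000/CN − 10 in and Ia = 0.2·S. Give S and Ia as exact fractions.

S = 250/77 in ≈ 3.247 in; Ia = 50/77 in ≈ 0.649 in

Dry (AMC I): CN(I) = 4.2·88/(10 − 0.058·88) = (1848/5)/(612/125) = 3850/51 ≈ 75.490
S = 1000/(3850/51) − 10 = 250/77 in ≈ 3.247 in
Initial abstraction Ia = S/5 = (250/77)/5 = 50/77 ≈ 0.649 in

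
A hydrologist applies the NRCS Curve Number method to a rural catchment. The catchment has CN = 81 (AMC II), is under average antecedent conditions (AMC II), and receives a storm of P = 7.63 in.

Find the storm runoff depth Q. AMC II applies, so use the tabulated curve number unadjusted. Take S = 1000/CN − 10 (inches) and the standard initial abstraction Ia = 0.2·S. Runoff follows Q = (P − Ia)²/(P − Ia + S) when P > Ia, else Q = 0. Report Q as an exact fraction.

Q = 3364348009/623724300 in ≈ 5.394 in

CN(II) = 81; AMC II needs no correction.
Max retention: S = 1000/81 − 10 = 190/81 in (≈ 2.346 in)
Ia = 0.2S: 0.2·2.346 = 0.469 in (exactly 38/81)
Excess rainfall: 7.630 − 0.469 = 7.161 in; P > Ia so Q > 0
Runoff Q = (P−Ia)²/(P−Ia+S) = (7.161)²/(7.161+2.346) = 3364348009/623724300 ≈ 5.394 in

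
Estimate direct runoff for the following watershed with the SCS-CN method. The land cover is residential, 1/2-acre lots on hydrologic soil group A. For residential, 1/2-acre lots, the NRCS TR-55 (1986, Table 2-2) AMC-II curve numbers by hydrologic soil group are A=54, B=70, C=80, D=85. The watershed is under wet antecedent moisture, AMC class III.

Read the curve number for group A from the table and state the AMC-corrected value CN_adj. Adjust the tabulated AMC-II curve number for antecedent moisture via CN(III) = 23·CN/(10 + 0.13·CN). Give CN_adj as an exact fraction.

CN_adj = 2700/37 ≈ 72.973

NRCS table: residential, 1/2-acre lots, soil group A → CN(II) = 54
CN(III) from CN(II)=54: (23·54)/(10 + 0.13·54) = 2700/37 ≈ 72.973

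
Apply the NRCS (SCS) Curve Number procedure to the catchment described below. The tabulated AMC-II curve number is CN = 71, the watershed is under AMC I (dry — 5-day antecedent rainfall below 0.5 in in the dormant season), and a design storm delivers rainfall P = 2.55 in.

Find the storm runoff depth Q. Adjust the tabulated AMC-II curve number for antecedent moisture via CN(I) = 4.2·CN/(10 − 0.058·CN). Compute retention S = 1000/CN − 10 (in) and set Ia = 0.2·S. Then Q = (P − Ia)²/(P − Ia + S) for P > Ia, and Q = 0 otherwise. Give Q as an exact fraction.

Q = 325477681/9185782620 in ≈ 0.035 in

CN(I) from CN(II)=71: (4.2·71)/(10 − 0.058·71) = 149100/2941 ≈ 50.697
S = 1000/(149100/2941) − 10 = 14500/1491 in ≈ 9.725 in
Ia = 0.2S: 0.2·9.725 = 1.945 in (exactly 2900/1491)
Since P=2.550 > Ia=1.945: effective rainfall P−Ia = 18041/29820 in
Q = (18041/29820)²/((18041/29820) + 14500/1491) = (325477681/889232400)/(308041/29820) = 325477681/9185782620 in ≈ 0.035 in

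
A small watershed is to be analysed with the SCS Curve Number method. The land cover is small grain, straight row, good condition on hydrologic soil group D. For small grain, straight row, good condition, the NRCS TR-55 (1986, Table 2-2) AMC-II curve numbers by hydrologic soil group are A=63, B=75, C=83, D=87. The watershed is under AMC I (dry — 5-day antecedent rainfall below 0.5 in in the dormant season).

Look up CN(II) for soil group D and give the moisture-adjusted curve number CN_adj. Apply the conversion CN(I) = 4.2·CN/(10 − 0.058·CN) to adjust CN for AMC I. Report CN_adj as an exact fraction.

NRCS table: small grain, straight row, good condition, soil group D → CN(II) = 87
Adjust CN=87 to AMC I: 4.2·87/(10 − 0.058·87) → (1827/5) ÷ (2477/500) = 182700/2477 ≈ 73.759

CN_adj = 182700/2477 ≈ 73.759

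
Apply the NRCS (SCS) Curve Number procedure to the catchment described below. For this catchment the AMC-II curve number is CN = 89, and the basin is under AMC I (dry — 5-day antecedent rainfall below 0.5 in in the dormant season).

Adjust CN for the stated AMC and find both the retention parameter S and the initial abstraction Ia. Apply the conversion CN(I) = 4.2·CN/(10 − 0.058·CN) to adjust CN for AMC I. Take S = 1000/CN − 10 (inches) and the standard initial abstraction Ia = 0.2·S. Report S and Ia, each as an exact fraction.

Dry (AMC I): CN(I) = 4.2·89/(10 − 0.058·89) = (1869/5)/(2419/500) = 186900/2419 ≈ 77.263
S = 1000/(186900/2419) − 10 = 5500/1869 in ≈ 2.943 in
Ia = 0.2·(5500/1869) = 1100/1869 in ≈ 0.589 in

S = 5500/1869 in ≈ 2.943 in; Ia = 1100/1869 in ≈ 0.589 in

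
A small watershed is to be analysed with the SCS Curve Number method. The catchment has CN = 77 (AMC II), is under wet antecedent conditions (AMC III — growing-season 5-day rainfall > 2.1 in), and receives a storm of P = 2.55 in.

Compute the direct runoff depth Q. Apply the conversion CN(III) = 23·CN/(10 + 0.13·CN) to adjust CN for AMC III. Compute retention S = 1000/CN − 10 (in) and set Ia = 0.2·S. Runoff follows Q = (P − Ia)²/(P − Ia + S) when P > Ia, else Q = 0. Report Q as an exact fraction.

Wet (AMC III): CN(III) = 23·77/(10 + 0.13·77) = 1771/(2001/100) = 7700/87 ≈ 88.506
Max retention: S = 1000/(7700/87) − 10 = 100/77 in (≈ 1.299 in)
Ia = 0.2S: 0.2·1.299 = 0.260 in (exactly 20/77)
Since P=2.550 > Ia=0.260: effective rainfall P−Ia = 3527/1540 in
Q = (3527/1540)²/((3527/1540) + 100/77) = (12439729/2371600)/(5527/1540) = 12439729/8511580 in ≈ 1.462 in

Q = 12439729/8511580 in ≈ 1.462 in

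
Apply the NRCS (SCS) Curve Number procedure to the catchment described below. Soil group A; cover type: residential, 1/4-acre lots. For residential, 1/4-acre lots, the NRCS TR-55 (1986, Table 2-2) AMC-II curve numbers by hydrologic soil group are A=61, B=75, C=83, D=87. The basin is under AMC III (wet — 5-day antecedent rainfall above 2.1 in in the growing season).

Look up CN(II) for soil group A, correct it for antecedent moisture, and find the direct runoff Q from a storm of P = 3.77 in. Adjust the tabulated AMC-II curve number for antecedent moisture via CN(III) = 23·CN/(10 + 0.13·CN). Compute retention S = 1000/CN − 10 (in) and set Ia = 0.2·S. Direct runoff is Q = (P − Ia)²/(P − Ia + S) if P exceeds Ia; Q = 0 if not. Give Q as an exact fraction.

NRCS table: residential, 1/4-acre lots, soil group A → CN(II) = 61
CN(III) from CN(II)=61: (23·61)/(10 + 0.13·61) = 140300/1793 ≈ 78.249
Max retention: S = 1000/(140300/1793) − 10 = 3900/1403 in (≈ 2.780 in)
Ia = 0.2·(3900/1403) = 780/1403 in ≈ 0.556 in
Excess rainfall: 3.770 − 0.556 = 3.214 in; P > Ia so Q > 0
Runoff Q = (P−Ia)²/(P−Ia+S) = (3.214)²/(3.214+2.780) = 15641443597/9075586100 ≈ 1.723 in

Q = 15641443597/9075586100 in ≈ 1.723 in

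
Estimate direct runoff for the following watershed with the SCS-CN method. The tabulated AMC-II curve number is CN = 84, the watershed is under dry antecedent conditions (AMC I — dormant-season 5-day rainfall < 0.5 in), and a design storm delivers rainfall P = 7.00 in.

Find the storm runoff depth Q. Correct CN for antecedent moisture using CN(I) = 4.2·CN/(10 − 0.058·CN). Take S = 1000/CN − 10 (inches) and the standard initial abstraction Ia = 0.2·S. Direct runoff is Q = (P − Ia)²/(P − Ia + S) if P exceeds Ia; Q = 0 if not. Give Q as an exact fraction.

Q = 7219969/2066967 in ≈ 3.493 in

Adjust CN=84 to AMC I: 4.2·84/(10 − 0.058·84) → (1764/5) ÷ (641/125) = 44100/641 ≈ 68.799
Max retention: S = 1000/(44100/641) − 10 = 2000/441 in (≈ 4.535 in)
Ia = 0.2·(2000/441) = 400/441 in ≈ 0.907 in
P − Ia = 7.000 − 0.907 = 2687/441 ≈ 6.093 in (> 0, runoff occurs)
Runoff Q = (P−Ia)²/(P−Ia+S) = (6.093)²/(6.093+4.535) = 7219969/2066967 ≈ 3.493 in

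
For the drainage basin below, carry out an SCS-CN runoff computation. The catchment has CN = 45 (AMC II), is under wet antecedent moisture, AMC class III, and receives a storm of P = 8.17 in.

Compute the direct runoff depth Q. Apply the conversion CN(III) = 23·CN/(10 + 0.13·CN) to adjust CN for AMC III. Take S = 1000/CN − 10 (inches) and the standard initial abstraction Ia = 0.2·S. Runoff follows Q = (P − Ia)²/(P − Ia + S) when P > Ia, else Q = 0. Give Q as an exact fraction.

Wet (AMC III): CN(III) = 23·45/(10 + 0.13·45) = 1035/(317/20) = 20700/317 ≈ 65.300
S = 1000/(20700/317) − 10 = 1100/207 in ≈ 5.314 in
Initial abstraction Ia = S/5 = (1100/207)/5 = 220/207 ≈ 1.063 in
P − Ia = 8.170 − 1.063 = 147119/20700 ≈ 7.107 in (> 0, runoff occurs)
Q: (147119/20700)² ÷ (257119/20700) = 21644000161/5322363300 in (≈ 4.067 in)

Q = 21644000161/5322363300 in ≈ 4.067 in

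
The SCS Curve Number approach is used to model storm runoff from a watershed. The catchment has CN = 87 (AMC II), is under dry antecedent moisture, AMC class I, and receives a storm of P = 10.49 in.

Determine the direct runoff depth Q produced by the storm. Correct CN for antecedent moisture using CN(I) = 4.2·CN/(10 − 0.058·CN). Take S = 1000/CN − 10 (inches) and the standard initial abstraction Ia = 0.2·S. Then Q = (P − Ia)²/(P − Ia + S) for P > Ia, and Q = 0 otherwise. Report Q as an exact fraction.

Dry (AMC I): CN(I) = 4.2·87/(10 − 0.058·87) = (1827/5)/(2477/500) = 182700/2477 ≈ 73.759
Retention S: 1000/CN − 10 with CN=73.759 → S = 6500/1827 ≈ 3.558 in
Initial abstraction Ia = S/5 = (6500/1827)/5 = 1300/1827 ≈ 0.712 in
P − Ia = 10.490 − 0.712 = 1786523/182700 ≈ 9.778 in (> 0, runoff occurs)
Runoff Q = (P−Ia)²/(P−Ia+S) = (9.778)²/(9.778+3.558) = 3191664429529/445152752100 ≈ 7.170 in

Q = 3191664429529/445152752100 in ≈ 7.170 in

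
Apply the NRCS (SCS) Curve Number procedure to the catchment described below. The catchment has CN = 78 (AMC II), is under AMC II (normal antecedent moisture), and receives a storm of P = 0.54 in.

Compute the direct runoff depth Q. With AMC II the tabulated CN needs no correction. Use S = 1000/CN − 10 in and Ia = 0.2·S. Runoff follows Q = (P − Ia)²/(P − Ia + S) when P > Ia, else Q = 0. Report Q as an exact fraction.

Average conditions: CN = 78 (no AMC adjustment).
S = 1000/78 − 10 = 110/39 in ≈ 2.821 in
Initial abstraction Ia = S/5 = (110/39)/5 = 22/39 ≈ 0.564 in
P = 0.540 ≤ Ia = 0.564 in: entire storm abstracted, Q = 0.

Q = 0 in ≈ 0.000 in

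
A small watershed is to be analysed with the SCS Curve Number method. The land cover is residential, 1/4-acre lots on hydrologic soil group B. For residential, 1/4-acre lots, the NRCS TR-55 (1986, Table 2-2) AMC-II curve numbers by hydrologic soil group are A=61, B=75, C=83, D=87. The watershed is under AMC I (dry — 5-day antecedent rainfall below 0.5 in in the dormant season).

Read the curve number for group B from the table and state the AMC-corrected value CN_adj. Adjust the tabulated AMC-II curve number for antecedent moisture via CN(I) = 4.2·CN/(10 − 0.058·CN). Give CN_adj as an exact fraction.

CN_adj = 6300/113 ≈ 55.752

NRCS table: residential, 1/4-acre lots, soil group B → CN(II) = 75
Adjust CN=75 to AMC I: 4.2·75/(10 − 0.058·75) → 315 ÷ (113/20) = 6300/113 ≈ 55.752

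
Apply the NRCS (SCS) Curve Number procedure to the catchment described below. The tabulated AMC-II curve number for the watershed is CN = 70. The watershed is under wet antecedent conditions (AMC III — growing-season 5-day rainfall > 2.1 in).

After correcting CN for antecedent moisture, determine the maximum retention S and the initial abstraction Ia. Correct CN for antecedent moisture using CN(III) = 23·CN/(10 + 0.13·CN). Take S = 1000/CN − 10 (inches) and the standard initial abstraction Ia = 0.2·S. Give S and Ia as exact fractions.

CN(III) from CN(II)=70: (23·70)/(10 + 0.13·70) = 16100/191 ≈ 84.293
Retention S: 1000/CN − 10 with CN=84.293 → S = 300/161 ≈ 1.863 in
Ia = 0.2S: 0.2·1.863 = 0.373 in (exactly 60/161)

S = 300/161 in ≈ 1.863 in; Ia = 60/161 in ≈ 0.373 in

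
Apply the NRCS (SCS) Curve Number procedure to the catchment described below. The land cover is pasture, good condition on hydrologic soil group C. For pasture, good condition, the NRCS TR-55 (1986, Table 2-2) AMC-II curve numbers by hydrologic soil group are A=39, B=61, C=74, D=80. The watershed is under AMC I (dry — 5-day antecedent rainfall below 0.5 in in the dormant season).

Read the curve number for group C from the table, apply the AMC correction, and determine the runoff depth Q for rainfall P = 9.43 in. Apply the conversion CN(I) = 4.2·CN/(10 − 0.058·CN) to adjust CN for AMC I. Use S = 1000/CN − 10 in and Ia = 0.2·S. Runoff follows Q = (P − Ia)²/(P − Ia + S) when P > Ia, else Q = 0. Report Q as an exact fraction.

Q = 363260549521/97335644700 in ≈ 3.732 in

NRCS table: pasture, good condition, soil group C → CN(II) = 74
Adjust CN=74 to AMC I: 4.2·74/(10 − 0.058·74) → (1554/5) ÷ (1427/250) = 77700/1427 ≈ 54.450
Retention S: 1000/CN − 10 with CN=54.450 → S = 6500/777 ≈ 8.366 in
Ia = 0.2·(6500/777) = 1300/777 in ≈ 1.673 in
Excess rainfall: 9.430 − 1.673 = 7.757 in; P > Ia so Q > 0
Q: (602711/77700)² ÷ (1252711/77700) = 363260549521/97335644700 in (≈ 3.732 in)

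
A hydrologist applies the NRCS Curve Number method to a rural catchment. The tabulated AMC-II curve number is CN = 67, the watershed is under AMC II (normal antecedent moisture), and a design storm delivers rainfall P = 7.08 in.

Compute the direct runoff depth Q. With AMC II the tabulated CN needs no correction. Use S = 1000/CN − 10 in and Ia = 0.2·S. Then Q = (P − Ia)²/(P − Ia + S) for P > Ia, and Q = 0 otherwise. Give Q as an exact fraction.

Average conditions: CN = 67 (no AMC adjustment).
S = 1000/67 − 10 = 330/67 in ≈ 4.925 in
Ia = 0.2S: 0.2·4.925 = 0.985 in (exactly 66/67)
Excess rainfall: 7.080 − 0.985 = 6.095 in; P > Ia so Q > 0
Q: (10209/1675)² ÷ (18459/1675) = 11580409/3435425 in (≈ 3.371 in)

Q = 11580409/3435425 in ≈ 3.371 in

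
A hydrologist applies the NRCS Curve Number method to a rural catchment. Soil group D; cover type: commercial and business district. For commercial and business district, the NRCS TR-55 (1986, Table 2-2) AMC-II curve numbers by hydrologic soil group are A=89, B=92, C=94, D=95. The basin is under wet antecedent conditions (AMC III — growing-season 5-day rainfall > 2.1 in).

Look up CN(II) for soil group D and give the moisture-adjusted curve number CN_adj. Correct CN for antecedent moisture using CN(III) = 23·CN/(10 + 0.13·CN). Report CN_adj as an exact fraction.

NRCS table: commercial and business district, soil group D → CN(II) = 95
Wet (AMC III): CN(III) = 23·95/(10 + 0.13·95) = 2185/(447/20) = 43700/447 ≈ 97.763

CN_adj = 43700/447 ≈ 97.763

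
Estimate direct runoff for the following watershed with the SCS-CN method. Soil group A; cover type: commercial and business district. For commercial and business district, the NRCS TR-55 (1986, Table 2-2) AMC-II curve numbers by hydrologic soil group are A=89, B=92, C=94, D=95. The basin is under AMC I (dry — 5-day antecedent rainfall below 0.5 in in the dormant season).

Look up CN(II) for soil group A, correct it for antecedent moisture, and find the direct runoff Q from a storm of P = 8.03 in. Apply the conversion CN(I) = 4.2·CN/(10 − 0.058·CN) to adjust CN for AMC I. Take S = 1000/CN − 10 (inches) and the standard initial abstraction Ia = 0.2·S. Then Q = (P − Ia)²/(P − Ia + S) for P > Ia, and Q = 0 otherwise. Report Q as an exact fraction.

NRCS table: commercial and business district, soil group A → CN(II) = 89
Adjust CN=89 to AMC I: 4.2·89/(10 − 0.058·89) → (1869/5) ÷ (2419/500) = 186900/2419 ≈ 77.263
S = 1000/(186900/2419) − 10 = 5500/1869 in ≈ 2.943 in
Ia = 0.2·(5500/1869) = 1100/1869 in ≈ 0.589 in
Since P=8.030 > Ia=0.589: effective rainfall P−Ia = 1390807/186900 in
Q: (1390807/186900)² ÷ (1940807/186900) = 175849464659/32976075300 in (≈ 5.333 in)

Q = 175849464659/32976075300 in ≈ 5.333 in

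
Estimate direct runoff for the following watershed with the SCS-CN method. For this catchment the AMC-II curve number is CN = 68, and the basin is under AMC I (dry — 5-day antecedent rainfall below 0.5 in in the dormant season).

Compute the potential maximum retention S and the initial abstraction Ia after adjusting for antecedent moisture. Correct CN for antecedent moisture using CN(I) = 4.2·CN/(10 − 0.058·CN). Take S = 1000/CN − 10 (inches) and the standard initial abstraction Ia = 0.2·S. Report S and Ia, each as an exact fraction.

S = 4000/357 in ≈ 11.204 in; Ia = 800/357 in ≈ 2.241 in

Dry (AMC I): CN(I) = 4.2·68/(10 − 0.058·68) = (1428/5)/(757/125) = 35700/757 ≈ 47.160
Retention S: 1000/CN − 10 with CN=47.160 → S = 4000/357 ≈ 11.204 in
Ia = 0.2S: 0.2·11.204 = 2.241 in (exactly 800/357)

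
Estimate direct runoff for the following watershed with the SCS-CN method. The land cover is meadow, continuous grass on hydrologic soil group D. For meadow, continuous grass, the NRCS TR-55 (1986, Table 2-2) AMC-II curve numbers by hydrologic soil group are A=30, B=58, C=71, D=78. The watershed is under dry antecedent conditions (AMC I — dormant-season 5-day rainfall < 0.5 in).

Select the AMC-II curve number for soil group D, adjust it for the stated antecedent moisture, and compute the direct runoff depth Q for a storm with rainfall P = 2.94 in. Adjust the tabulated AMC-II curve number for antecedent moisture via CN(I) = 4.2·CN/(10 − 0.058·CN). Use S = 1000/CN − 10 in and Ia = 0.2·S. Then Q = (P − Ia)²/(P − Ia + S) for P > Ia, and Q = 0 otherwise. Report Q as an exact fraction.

NRCS table: meadow, continuous grass, soil group D → CN(II) = 78
CN(I) from CN(II)=78: (4.2·78)/(10 − 0.058·78) = 81900/1369 ≈ 59.825
S = 1000/(81900/1369) − 10 = 5500/819 in ≈ 6.716 in
Initial abstraction Ia = S/5 = (5500/819)/5 = 1100/819 ≈ 1.343 in
Excess rainfall: 2.940 − 1.343 = 1.597 in; P > Ia so Q > 0
Runoff Q = (P−Ia)²/(P−Ia+S) = (1.597)²/(1.597+6.716) = 4276244449/13939093350 ≈ 0.307 in

Q = 4276244449/13939093350 in ≈ 0.307 in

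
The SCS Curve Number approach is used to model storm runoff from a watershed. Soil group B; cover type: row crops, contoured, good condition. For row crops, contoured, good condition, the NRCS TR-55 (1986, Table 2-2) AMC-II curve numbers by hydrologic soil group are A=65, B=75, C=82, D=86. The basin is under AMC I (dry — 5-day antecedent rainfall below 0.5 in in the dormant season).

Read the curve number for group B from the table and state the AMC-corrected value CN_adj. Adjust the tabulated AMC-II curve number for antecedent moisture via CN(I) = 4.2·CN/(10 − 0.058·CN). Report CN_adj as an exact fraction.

NRCS table: row crops, contoured, good condition, soil group B → CN(II) = 75
CN(I) from CN(II)=75: (4.2·75)/(10 − 0.058·75) = 6300/113 ≈ 55.752

CN_adj = 6300/113 ≈ 55.752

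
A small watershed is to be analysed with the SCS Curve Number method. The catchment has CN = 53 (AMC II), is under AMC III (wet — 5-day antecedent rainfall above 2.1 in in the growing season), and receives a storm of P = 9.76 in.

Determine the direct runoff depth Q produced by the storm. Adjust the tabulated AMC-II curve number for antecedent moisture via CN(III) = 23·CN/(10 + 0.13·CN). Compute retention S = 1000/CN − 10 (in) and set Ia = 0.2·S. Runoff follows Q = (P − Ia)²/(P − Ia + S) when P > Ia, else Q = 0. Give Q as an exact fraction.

CN(III) from CN(II)=53: (23·53)/(10 + 0.13·53) = 121900/1689 ≈ 72.173
Max retention: S = 1000/(121900/1689) − 10 = 4700/1219 in (≈ 3.856 in)
Initial abstraction Ia = S/5 = (4700/1219)/5 = 940/1219 ≈ 0.771 in
Excess rainfall: 9.760 − 0.771 = 8.989 in; P > Ia so Q > 0
Runoff Q = (P−Ia)²/(P−Ia+S) = (8.989)²/(8.989+3.856) = 18760233024/2982253025 ≈ 6.291 in

Q = 18760233024/2982253025 in ≈ 6.291 in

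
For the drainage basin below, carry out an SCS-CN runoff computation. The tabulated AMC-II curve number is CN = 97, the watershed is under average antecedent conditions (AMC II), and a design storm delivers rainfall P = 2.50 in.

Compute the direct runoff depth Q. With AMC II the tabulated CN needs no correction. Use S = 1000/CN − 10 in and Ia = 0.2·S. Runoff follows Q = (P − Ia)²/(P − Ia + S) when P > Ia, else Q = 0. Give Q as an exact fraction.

Q = 223729/103402 in ≈ 2.164 in

AMC II — tabulated CN = 97 applies directly.
S = 1000/97 − 10 = 30/97 in ≈ 0.309 in
Ia = 0.2S: 0.2·0.309 = 0.062 in (exactly 6/97)
P − Ia = 2.500 − 0.062 = 473/194 ≈ 2.438 in (> 0, runoff occurs)
Runoff Q = (P−Ia)²/(P−Ia+S) = (2.438)²/(2.438+0.309) = 223729/103402 ≈ 2.164 in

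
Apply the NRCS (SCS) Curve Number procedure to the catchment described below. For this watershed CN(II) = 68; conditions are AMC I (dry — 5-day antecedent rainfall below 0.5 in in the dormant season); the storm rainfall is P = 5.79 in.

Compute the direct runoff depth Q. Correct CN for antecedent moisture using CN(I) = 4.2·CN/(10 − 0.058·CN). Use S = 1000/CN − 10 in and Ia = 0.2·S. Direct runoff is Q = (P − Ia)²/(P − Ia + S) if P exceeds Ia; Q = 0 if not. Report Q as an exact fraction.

Adjust CN=68 to AMC I: 4.2·68/(10 − 0.058·68) → (1428/5) ÷ (757/125) = 35700/757 ≈ 47.160
Max retention: S = 1000/(35700/757) − 10 = 4000/357 in (≈ 11.204 in)
Ia = 0.2·(4000/357) = 800/357 in ≈ 2.241 in
Excess rainfall: 5.790 − 2.241 = 3.549 in; P > Ia so Q > 0
Runoff Q = (P−Ia)²/(P−Ia+S) = (3.549)²/(3.549+11.204) = 16053650209/18803297100 ≈ 0.854 in

Q = 16053650209/18803297100 in ≈ 0.854 in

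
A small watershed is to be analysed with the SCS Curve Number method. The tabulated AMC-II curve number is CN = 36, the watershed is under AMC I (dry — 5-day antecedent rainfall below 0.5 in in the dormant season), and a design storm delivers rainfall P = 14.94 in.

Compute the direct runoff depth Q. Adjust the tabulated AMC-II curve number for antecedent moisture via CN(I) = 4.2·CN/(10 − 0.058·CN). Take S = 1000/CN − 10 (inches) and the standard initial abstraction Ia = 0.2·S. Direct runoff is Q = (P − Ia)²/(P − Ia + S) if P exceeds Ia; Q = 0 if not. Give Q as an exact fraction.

Dry (AMC I): CN(I) = 4.2·36/(10 − 0.058·36) = (756/5)/(989/125) = 18900/989 ≈ 19.110
Retention S: 1000/CN − 10 with CN=19.110 → S = 8000/189 ≈ 42.328 in
Ia = 0.2·(8000/189) = 1600/189 in ≈ 8.466 in
P − Ia = 14.940 − 8.466 = 61183/9450 ≈ 6.474 in (> 0, runoff occurs)
Runoff Q = (P−Ia)²/(P−Ia+S) = (6.474)²/(6.474+42.328) = 3743359489/4358179350 ≈ 0.859 in

Q = 3743359489/4358179350 in ≈ 0.859 in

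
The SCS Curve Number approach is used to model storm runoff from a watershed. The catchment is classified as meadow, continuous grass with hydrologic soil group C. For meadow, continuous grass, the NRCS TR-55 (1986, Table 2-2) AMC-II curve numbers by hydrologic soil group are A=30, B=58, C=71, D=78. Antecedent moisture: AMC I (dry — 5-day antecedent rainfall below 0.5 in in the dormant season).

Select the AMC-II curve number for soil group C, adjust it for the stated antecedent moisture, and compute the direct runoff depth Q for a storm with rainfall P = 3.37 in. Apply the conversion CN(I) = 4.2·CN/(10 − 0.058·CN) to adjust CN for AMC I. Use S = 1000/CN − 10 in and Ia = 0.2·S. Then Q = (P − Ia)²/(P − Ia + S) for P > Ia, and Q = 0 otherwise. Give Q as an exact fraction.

Q = 45142226089/247873829700 in ≈ 0.182 in

NRCS table: meadow, continuous grass, soil group C → CN(II) = 71
CN(I) from CN(II)=71: (4.2·71)/(10 − 0.058·71) = 149100/2941 ≈ 50.697
Retention S: 1000/CN − 10 with CN=50.697 → S = 14500/1491 ≈ 9.725 in
Initial abstraction Ia = S/5 = (14500/1491)/5 = 2900/1491 ≈ 1.945 in
Excess rainfall: 3.370 − 1.945 = 1.425 in; P > Ia so Q > 0
Q = (212467/149100)²/((212467/149100) + 14500/1491) = (45142226089/22230810000)/(1662467/149100) = 45142226089/247873829700 in ≈ 0.182 in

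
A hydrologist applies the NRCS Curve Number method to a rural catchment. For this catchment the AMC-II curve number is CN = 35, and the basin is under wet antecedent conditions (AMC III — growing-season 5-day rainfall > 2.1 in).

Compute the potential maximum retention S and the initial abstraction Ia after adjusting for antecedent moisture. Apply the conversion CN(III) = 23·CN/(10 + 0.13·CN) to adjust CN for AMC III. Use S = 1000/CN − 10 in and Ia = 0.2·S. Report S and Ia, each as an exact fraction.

S = 1300/161 in ≈ 8.075 in; Ia = 260/161 in ≈ 1.615 in

CN(III) from CN(II)=35: (23·35)/(10 + 0.13·35) = 16100/291 ≈ 55.326
Retention S: 1000/CN − 10 with CN=55.326 → S = 1300/161 ≈ 8.075 in
Ia = 0.2·(1300/161) = 260/161 in ≈ 1.615 in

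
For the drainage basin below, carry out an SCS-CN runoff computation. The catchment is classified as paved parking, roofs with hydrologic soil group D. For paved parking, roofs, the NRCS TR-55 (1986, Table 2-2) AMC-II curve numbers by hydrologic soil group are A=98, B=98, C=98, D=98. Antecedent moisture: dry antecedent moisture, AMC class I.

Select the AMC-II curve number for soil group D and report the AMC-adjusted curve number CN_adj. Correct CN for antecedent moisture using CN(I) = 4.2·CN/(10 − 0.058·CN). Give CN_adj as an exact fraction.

CN_adj = 102900/1079 ≈ 95.366

NRCS table: paved parking, roofs, soil group D → CN(II) = 98
CN(I) from CN(II)=98: (4.2·98)/(10 − 0.058·98) = 102900/1079 ≈ 95.366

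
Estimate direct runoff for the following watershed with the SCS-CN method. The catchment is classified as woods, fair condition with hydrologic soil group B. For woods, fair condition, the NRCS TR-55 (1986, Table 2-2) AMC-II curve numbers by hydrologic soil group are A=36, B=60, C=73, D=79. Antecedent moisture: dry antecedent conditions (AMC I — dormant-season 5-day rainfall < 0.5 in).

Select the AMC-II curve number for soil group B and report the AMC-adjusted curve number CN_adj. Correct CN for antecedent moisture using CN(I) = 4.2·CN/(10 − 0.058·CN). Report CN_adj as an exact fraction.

CN_adj = 6300/163 ≈ 38.650

NRCS table: woods, fair condition, soil group B → CN(II) = 60
Adjust CN=60 to AMC I: 4.2·60/(10 − 0.058·60) → 252 ÷ (163/25) = 6300/163 ≈ 38.650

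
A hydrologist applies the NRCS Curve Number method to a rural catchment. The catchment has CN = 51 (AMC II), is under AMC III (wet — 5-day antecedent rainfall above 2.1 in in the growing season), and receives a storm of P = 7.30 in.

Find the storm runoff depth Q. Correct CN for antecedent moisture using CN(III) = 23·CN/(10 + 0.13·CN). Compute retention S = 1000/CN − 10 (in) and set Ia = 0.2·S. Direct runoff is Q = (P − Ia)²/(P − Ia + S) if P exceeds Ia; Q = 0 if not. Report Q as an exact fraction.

Q = 5750037241/1464244170 in ≈ 3.927 in

Adjust CN=51 to AMC III: 23·51/(10 + 0.13·51) → 1173 ÷ (1663/100) = 117300/1663 ≈ 70.535
Max retention: S = 1000/(117300/1663) − 10 = 4900/1173 in (≈ 4.177 in)
Ia = 0.2·(4900/1173) = 980/1173 in ≈ 0.835 in
Since P=7.300 > Ia=0.835: effective rainfall P−Ia = 75829/11730 in
Runoff Q = (P−Ia)²/(P−Ia+S) = (6.465)²/(6.465+4.177) = 5750037241/1464244170 ≈ 3.927 in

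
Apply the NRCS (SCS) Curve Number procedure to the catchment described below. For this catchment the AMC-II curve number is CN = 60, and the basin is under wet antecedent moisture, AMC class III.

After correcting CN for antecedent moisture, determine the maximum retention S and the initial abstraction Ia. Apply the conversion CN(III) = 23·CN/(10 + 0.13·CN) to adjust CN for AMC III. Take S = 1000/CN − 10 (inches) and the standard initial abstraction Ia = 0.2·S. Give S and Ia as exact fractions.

CN(III) from CN(II)=60: (23·60)/(10 + 0.13·60) = 6900/89 ≈ 77.528
Max retention: S = 1000/(6900/89) − 10 = 200/69 in (≈ 2.899 in)
Ia = 0.2·(200/69) = 40/69 in ≈ 0.580 in

S = 200/69 in ≈ 2.899 in; Ia = 40/69 in ≈ 0.580 in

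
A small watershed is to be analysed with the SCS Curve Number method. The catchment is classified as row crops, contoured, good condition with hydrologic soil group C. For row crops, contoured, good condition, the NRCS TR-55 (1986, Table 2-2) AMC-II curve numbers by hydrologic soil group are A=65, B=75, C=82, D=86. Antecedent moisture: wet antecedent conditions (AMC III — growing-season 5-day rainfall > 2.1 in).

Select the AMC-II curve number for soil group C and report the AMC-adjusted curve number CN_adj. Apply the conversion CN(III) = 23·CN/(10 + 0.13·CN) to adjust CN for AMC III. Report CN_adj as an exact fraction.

NRCS table: row crops, contoured, good condition, soil group C → CN(II) = 82
Wet (AMC III): CN(III) = 23·82/(10 + 0.13·82) = 1886/(1033/50) = 94300/1033 ≈ 91.288

CN_adj = 94300/1033 ≈ 91.288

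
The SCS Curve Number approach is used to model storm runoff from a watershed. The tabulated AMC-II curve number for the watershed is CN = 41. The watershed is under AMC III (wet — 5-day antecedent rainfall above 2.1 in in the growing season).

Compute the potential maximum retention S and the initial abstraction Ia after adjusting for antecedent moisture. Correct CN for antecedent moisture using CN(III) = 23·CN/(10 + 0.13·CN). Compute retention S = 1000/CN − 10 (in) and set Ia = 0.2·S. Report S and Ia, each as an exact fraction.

CN(III) from CN(II)=41: (23·41)/(10 + 0.13·41) = 94300/1533 ≈ 61.513
S = 1000/(94300/1533) − 10 = 5900/943 in ≈ 6.257 in
Ia = 0.2S: 0.2·6.257 = 1.251 in (exactly 1180/943)

S = 5900/943 in ≈ 6.257 in; Ia = 1180/943 in ≈ 1.251 in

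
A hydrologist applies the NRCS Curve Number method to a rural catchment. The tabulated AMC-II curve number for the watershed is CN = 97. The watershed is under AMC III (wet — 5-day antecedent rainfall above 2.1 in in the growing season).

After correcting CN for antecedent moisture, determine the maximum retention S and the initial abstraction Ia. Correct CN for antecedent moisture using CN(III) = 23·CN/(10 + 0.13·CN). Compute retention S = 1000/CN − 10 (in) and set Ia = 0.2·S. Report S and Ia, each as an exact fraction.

CN(III) from CN(II)=97: (23·97)/(10 + 0.13·97) = 223100/2261 ≈ 98.673
S = 1000/(223100/2261) − 10 = 300/2231 in ≈ 0.134 in
Ia = 0.2S: 0.2·0.134 = 0.027 in (exactly 60/2231)

S = 300/2231 in ≈ 0.134 in; Ia = 60/2231 in ≈ 0.027 in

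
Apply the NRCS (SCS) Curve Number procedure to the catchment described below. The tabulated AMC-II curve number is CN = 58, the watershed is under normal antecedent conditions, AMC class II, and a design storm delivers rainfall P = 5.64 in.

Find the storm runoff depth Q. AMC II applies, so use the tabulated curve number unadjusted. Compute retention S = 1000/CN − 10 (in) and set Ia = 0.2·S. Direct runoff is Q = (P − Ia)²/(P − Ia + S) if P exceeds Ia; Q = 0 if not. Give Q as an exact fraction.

CN(II) = 58; AMC II needs no correction.
S = 1000/58 − 10 = 210/29 in ≈ 7.241 in
Ia = 0.2·(210/29) = 42/29 in ≈ 1.448 in
Since P=5.640 > Ia=1.448: effective rainfall P−Ia = 3039/725 in
Q: (3039/725)² ÷ (8289/725) = 1026169/667725 in (≈ 1.537 in)

Q = 1026169/667725 in ≈ 1.537 in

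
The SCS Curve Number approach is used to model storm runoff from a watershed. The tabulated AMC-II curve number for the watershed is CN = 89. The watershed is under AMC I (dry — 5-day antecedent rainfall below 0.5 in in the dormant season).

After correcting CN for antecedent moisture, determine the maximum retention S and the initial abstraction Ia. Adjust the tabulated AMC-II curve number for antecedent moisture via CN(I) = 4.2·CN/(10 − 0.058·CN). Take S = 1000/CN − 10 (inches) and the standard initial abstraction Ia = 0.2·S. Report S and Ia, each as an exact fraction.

S = 5500/1869 in ≈ 2.943 in; Ia = 1100/1869 in ≈ 0.589 in

Adjust CN=89 to AMC I: 4.2·89/(10 − 0.058·89) → (1869/5) ÷ (2419/500) = 186900/2419 ≈ 77.263
S = 1000/(186900/2419) − 10 = 5500/1869 in ≈ 2.943 in
Ia = 0.2S: 0.2·2.943 = 0.589 in (exactly 1100/1869)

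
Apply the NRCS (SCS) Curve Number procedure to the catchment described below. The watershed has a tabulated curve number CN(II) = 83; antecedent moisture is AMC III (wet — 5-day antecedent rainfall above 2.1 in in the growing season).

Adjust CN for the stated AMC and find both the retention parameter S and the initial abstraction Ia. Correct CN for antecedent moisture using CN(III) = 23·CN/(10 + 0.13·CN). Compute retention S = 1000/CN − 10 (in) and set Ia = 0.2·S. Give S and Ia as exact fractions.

S = 1700/1909 in ≈ 0.891 in; Ia = 340/1909 in ≈ 0.178 in

Adjust CN=83 to AMC III: 23·83/(10 + 0.13·83) → 1909 ÷ (2079/100) = 190900/2079 ≈ 91.823
Max retention: S = 1000/(190900/2079) − 10 = 1700/1909 in (≈ 0.891 in)
Ia = 0.2·(1700/1909) = 340/1909 in ≈ 0.178 in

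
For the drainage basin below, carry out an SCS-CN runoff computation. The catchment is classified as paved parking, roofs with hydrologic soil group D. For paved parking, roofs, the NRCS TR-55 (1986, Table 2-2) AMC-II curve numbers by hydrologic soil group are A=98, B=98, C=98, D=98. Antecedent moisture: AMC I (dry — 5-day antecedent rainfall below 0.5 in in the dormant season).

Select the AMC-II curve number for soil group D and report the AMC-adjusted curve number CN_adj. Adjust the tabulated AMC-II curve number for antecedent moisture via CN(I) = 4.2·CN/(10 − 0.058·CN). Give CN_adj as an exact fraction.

NRCS table: paved parking, roofs, soil group D → CN(II) = 98
Adjust CN=98 to AMC I: 4.2·98/(10 − 0.058·98) → (2058/5) ÷ (1079/250) = 102900/1079 ≈ 95.366

CN_adj = 102900/1079 ≈ 95.366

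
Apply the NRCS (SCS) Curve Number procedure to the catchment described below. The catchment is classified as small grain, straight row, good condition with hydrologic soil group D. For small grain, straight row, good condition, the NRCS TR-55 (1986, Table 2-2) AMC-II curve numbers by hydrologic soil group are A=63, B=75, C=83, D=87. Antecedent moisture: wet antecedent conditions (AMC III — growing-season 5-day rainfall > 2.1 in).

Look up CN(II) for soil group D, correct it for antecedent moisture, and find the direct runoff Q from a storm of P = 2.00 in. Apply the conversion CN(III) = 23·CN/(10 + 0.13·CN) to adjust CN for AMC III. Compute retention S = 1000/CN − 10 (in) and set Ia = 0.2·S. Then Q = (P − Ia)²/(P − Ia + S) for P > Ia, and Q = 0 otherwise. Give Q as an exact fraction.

NRCS table: small grain, straight row, good condition, soil group D → CN(II) = 87
Adjust CN=87 to AMC III: 23·87/(10 + 0.13·87) → 2001 ÷ (2131/100) = 200100/2131 ≈ 93.900
Retention S: 1000/CN − 10 with CN=93.900 → S = 1300/2001 ≈ 0.650 in
Initial abstraction Ia = S/5 = (1300/2001)/5 = 260/2001 ≈ 0.130 in
Since P=2.000 > Ia=0.130: effective rainfall P−Ia = 3742/2001 in
Q: (3742/2001)² ÷ (5042/2001) = 7001282/5044521 in (≈ 1.388 in)

Q = 7001282/5044521 in ≈ 1.388 in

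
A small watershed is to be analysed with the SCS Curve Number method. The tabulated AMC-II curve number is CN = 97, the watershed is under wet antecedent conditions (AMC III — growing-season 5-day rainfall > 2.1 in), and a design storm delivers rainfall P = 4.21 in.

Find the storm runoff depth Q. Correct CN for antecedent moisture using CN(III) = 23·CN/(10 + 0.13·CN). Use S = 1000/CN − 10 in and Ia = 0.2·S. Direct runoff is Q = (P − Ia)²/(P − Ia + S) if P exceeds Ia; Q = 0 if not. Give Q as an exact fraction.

Q = 870957429001/214901298100 in ≈ 4.053 in

CN(III) from CN(II)=97: (23·97)/(10 + 0.13·97) = 223100/2261 ≈ 98.673
S = 1000/(223100/2261) − 10 = 300/2231 in ≈ 0.134 in
Ia = 0.2S: 0.2·0.134 = 0.027 in (exactly 60/2231)
Since P=4.210 > Ia=0.027: effective rainfall P−Ia = 933251/223100 in
Q: (933251/223100)² ÷ (963251/223100) = 870957429001/214901298100 in (≈ 4.053 in)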